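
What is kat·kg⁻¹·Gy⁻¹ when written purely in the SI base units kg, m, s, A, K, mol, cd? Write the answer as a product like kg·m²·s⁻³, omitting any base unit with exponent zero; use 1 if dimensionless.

kat = s⁻¹·mol.
Gy = m²·s⁻².
So Gy⁻¹ = m⁻²·s².
Combining: kat·kg⁻¹·Gy⁻¹ = (s⁻¹·mol) · kg⁻¹ · (m⁻²·s²) = kg⁻¹·m⁻²·s·mol.

kg⁻¹·m⁻²·s·mol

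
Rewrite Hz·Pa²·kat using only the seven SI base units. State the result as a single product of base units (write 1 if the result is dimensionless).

kg²·m⁻²·s⁻⁶·mol

Hz = s⁻¹.
Pa = kg·m⁻¹·s⁻².
So Pa² = kg²·m⁻²·s⁻⁴.
kat = s⁻¹·mol.
Combining: Hz·Pa²·kat = s⁻¹ · (kg²·m⁻²·s⁻⁴) · (s⁻¹·mol) = kg²·m⁻²·s⁻⁶·mol.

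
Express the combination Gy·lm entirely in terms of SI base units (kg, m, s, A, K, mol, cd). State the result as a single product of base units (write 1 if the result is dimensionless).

Gy = J/kg (absorbed dose = energy per mass),
    = m²·s⁻².
lm = cd·sr = cd (luminous flux; sr is dimensionless).
Combining: Gy·lm = (m²·s⁻²) · cd = m²·s⁻²·cd.

m²·s⁻²·cd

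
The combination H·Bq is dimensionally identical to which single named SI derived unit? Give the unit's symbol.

H = Wb/A (inductance = flux per current),
    = kg·m²·s⁻²·A⁻².
Bq = 1/s = s⁻¹ (activity is decays per second).
Combining: H·Bq = (kg·m²·s⁻²·A⁻²) · s⁻¹ = kg·m²·s⁻³·A⁻².
kg·m²·s⁻³·A⁻² is the base-SI form of the ohm.

Ω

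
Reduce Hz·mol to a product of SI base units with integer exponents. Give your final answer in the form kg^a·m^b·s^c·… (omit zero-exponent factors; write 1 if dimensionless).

Hz = 1/s = s⁻¹ (frequency is cycles per second).
Combining: Hz·mol = s⁻¹ · mol = s⁻¹·mol.

s⁻¹·mol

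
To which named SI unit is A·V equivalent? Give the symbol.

V = W/A (potential = power per current),
    = kg·m²·s⁻³·A⁻¹.
Combining: A·V = A · (kg·m²·s⁻³·A⁻¹) = kg·m²·s⁻³.
kg·m²·s⁻³ is the base-SI form of the watt.

W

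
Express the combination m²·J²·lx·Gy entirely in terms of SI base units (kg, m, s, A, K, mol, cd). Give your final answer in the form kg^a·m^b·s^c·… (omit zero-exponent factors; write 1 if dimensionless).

J = N·m (work = force × distance),
    = kg·m²·s⁻².
So J² = kg²·m⁴·s⁻⁴.
lx = lm/m² (illuminance = luminous flux per area),
    = m⁻²·cd.
Gy = J/kg (absorbed dose = energy per mass),
    = m²·s⁻².
Combining: m²·J²·lx·Gy = m² · (kg²·m⁴·s⁻⁴) · (m⁻²·cd) · (m²·s⁻²) = kg²·m⁶·s⁻⁶·cd.

kg²·m⁶·s⁻⁶·cd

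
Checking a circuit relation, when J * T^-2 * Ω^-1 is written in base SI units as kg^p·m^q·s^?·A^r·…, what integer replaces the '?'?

5

J = N·m (work = force × distance),
    = kg·m²·s⁻².
T = Wb/m² (flux density = flux per area),
    = kg·s⁻²·A⁻¹.
So T⁻² = kg⁻²·s⁴·A².
Ω = V/A (resistance = voltage per current),
    = kg·m²·s⁻³·A⁻².
So Ω⁻¹ = kg⁻¹·m⁻²·s³·A².
Combining: J·T⁻²·Ω⁻¹ = (kg·m²·s⁻²) · (kg⁻²·s⁴·A²) · (kg⁻¹·m⁻²·s³·A²) = kg⁻²·s⁵·A⁴.
The exponent of s is 5.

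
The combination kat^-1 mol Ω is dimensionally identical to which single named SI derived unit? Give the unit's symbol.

kat = mol/s = s⁻¹·mol (catalytic activity).
So kat⁻¹ = s·mol⁻¹.
Ω = V/A (resistance = voltage per current),
    = kg·m²·s⁻³·A⁻².
Combining: kat⁻¹·mol·Ω = (s·mol⁻¹) · mol · (kg·m²·s⁻³·A⁻²) = kg·m²·s⁻²·A⁻².
kg·m²·s⁻²·A⁻² is the base-SI form of the henry.

H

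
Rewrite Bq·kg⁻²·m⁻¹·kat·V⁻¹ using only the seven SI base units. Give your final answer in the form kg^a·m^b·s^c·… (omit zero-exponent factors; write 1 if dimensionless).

Bq = 1/s = s⁻¹ (activity is decays per second).
kat = mol/s = s⁻¹·mol (catalytic activity).
V = W/A (potential = power per current),
    = kg·m²·s⁻³·A⁻¹.
So V⁻¹ = kg⁻¹·m⁻²·s³·A.
Combining: Bq·kg⁻²·m⁻¹·kat·V⁻¹ = s⁻¹ · kg⁻² · m⁻¹ · (s⁻¹·mol) · (kg⁻¹·m⁻²·s³·A) = kg⁻³·m⁻³·s·A·mol.

kg⁻³·m⁻³·s·A·mol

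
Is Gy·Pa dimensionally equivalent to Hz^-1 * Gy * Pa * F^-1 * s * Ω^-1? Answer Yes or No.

Left side:
  Gy = J/kg (absorbed dose = energy per mass),
      = m²·s⁻².
  Pa = N/m² (pressure = force per area),
      = kg·m⁻¹·s⁻².
  Combining: Gy·Pa = (m²·s⁻²) · (kg·m⁻¹·s⁻²) = kg·m·s⁻⁴.
Right side:
  Hz = s⁻¹.
  So Hz⁻¹ = s.
  Gy = m²·s⁻².
  Pa = kg·m⁻¹·s⁻².
  F = kg⁻¹·m⁻²·s⁴·A².
  So F⁻¹ = kg·m²·s⁻⁴·A⁻².
  Ω = kg·m²·s⁻³·A⁻².
  So Ω⁻¹ = kg⁻¹·m⁻²·s³·A².
  Combining: Hz⁻¹·Gy·Pa·F⁻¹·s·Ω⁻¹ = s · (m²·s⁻²) · (kg·m⁻¹·s⁻²) · (kg·m²·s⁻⁴·A⁻²) · s · (kg⁻¹·m⁻²·s³·A²) = kg·m·s⁻³.
Left is kg·m·s⁻⁴; right is kg·m·s⁻³ — different.

No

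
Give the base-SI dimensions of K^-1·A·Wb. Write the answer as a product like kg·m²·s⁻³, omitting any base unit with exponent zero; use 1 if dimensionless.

kg·m²·s⁻²·K⁻¹

Wb = V·s (flux: a volt is a weber per second),
    = kg·m²·s⁻²·A⁻¹.
Combining: K⁻¹·A·Wb = K⁻¹ · A · (kg·m²·s⁻²·A⁻¹) = kg·m²·s⁻²·K⁻¹.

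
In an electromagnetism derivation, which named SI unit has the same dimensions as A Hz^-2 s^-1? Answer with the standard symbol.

Hz = 1/s = s⁻¹ (frequency is cycles per second).
So Hz⁻² = s².
Combining: A·Hz⁻²·s⁻¹ = A · s² · s⁻¹ = s·A.
s·A is the base-SI form of the coulomb.

C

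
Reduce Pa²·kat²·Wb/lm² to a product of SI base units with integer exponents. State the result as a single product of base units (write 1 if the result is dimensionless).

Pa = kg·m⁻¹·s⁻².
So Pa² = kg²·m⁻²·s⁻⁴.
kat = s⁻¹·mol.
So kat² = s⁻²·mol².
Wb = kg·m²·s⁻²·A⁻¹.
lm = cd.
So lm⁻² = cd⁻².
Combining: Pa²·kat²·Wb·lm⁻² = (kg²·m⁻²·s⁻⁴) · (s⁻²·mol²) · (kg·m²·s⁻²·A⁻¹) · cd⁻² = kg³·s⁻⁸·A⁻¹·mol²·cd⁻².

kg³·s⁻⁸·A⁻¹·mol²·cd⁻²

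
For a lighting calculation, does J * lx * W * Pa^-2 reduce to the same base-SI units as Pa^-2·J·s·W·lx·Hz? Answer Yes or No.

Left side:
  J = N·m (work = force × distance),
      = kg·m²·s⁻².
  lx = lm/m² (illuminance = luminous flux per area),
      = m⁻²·cd.
  W = J/s (power = energy per time),
      = kg·m²·s⁻³.
  Pa = N/m² (pressure = force per area),
      = kg·m⁻¹·s⁻².
  So Pa⁻² = kg⁻²·m²·s⁴.
  Combining: J·lx·W·Pa⁻² = (kg·m²·s⁻²) · (m⁻²·cd) · (kg·m²·s⁻³) · (kg⁻²·m²·s⁴) = m⁴·s⁻¹·cd.
Right side:
  Pa = N/m² (pressure = force per area),
      = kg·m⁻¹·s⁻².
  So Pa⁻² = kg⁻²·m²·s⁴.
  J = N·m (work = force × distance),
      = kg·m²·s⁻².
  W = J/s (power = energy per time),
      = kg·m²·s⁻³.
  lx = lm/m² (illuminance = luminous flux per area),
      = m⁻²·cd.
  Hz = 1/s = s⁻¹ (frequency is cycles per second).
  Combining: Pa⁻²·J·s·W·lx·Hz = (kg⁻²·m²·s⁴) · (kg·m²·s⁻²) · s · (kg·m²·s⁻³) · (m⁻²·cd) · s⁻¹ = m⁴·s⁻¹·cd.
Both reduce to m⁴·s⁻¹·cd.

Yes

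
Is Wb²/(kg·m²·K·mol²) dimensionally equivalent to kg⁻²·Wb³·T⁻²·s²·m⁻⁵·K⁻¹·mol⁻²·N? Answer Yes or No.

Left side:
  Wb = kg·m²·s⁻²·A⁻¹.
  So Wb² = kg²·m⁴·s⁻⁴·A⁻².
  Combining: Wb²·kg⁻¹·m⁻²·K⁻¹·mol⁻² = (kg²·m⁴·s⁻⁴·A⁻²) · kg⁻¹ · m⁻² · K⁻¹ · mol⁻² = kg·m²·s⁻⁴·A⁻²·K⁻¹·mol⁻².
Right side:
  Wb = V·s (flux: a volt is a weber per second),
      = kg·m²·s⁻²·A⁻¹.
  So Wb³ = kg³·m⁶·s⁻⁶·A⁻³.
  T = Wb/m² (flux density = flux per area),
      = kg·s⁻²·A⁻¹.
  So T⁻² = kg⁻²·s⁴·A².
  N = kg·m/s² = kg·m·s⁻² (force = mass × acceleration).
  Combining: kg⁻²·Wb³·T⁻²·s²·m⁻⁵·K⁻¹·mol⁻²·N = kg⁻² · (kg³·m⁶·s⁻⁶·A⁻³) · (kg⁻²·s⁴·A²) · s² · m⁻⁵ · K⁻¹ · mol⁻² · (kg·m·s⁻²) = m²·s⁻²·A⁻¹·K⁻¹·mol⁻².
Left is kg·m²·s⁻⁴·A⁻²·K⁻¹·mol⁻²; right is m²·s⁻²·A⁻¹·K⁻¹·mol⁻² — different.

No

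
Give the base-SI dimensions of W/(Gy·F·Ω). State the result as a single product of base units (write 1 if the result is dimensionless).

Gy = J/kg (absorbed dose = energy per mass),
    = m²·s⁻².
So Gy⁻¹ = m⁻²·s².
F = C/V (capacitance = charge per voltage),
    = A·s/(kg·m²·s⁻³·A⁻¹) (substituting C and V),
    = kg⁻¹·m⁻²·s⁴·A².
So F⁻¹ = kg·m²·s⁻⁴·A⁻².
Ω = V/A (resistance = voltage per current),
    = kg·m²·s⁻³·A⁻².
So Ω⁻¹ = kg⁻¹·m⁻²·s³·A².
W = J/s (power = energy per time),
    = kg·m²·s⁻³.
Combining: Gy⁻¹·F⁻¹·Ω⁻¹·W = (m⁻²·s²) · (kg·m²·s⁻⁴·A⁻²) · (kg⁻¹·m⁻²·s³·A²) · (kg·m²·s⁻³) = kg·s⁻².

kg·s⁻²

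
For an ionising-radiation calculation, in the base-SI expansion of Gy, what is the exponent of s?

-2

Gy = J/kg (absorbed dose = energy per mass),
    = m²·s⁻².
The exponent of s is -2.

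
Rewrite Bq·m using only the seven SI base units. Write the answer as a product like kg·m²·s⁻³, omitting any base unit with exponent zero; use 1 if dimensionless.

m·s⁻¹

Bq = s⁻¹.
Combining: Bq·m = s⁻¹ · m = m·s⁻¹.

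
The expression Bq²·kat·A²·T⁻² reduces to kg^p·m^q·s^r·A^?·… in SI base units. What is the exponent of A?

Bq = s⁻¹.
So Bq² = s⁻².
kat = s⁻¹·mol.
T = kg·s⁻²·A⁻¹.
So T⁻² = kg⁻²·s⁴·A².
Combining: Bq²·kat·A²·T⁻² = s⁻² · (s⁻¹·mol) · A² · (kg⁻²·s⁴·A²) = kg⁻²·s·A⁴·mol.
The exponent of A is 4.

4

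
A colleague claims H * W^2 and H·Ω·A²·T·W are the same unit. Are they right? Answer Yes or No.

No

Left side:
  H = Wb/A (inductance = flux per current),
      = kg·m²·s⁻²·A⁻².
  W = J/s (power = energy per time),
      = kg·m²·s⁻³.
  So W² = kg²·m⁴·s⁻⁶.
  Combining: H·W² = (kg·m²·s⁻²·A⁻²) · (kg²·m⁴·s⁻⁶) = kg³·m⁶·s⁻⁸·A⁻².
Right side:
  H = kg·m²·s⁻²·A⁻².
  Ω = kg·m²·s⁻³·A⁻².
  T = kg·s⁻²·A⁻¹.
  W = kg·m²·s⁻³.
  Combining: H·Ω·A²·T·W = (kg·m²·s⁻²·A⁻²) · (kg·m²·s⁻³·A⁻²) · A² · (kg·s⁻²·A⁻¹) · (kg·m²·s⁻³) = kg⁴·m⁶·s⁻¹⁰·A⁻³.
Left is kg³·m⁶·s⁻⁸·A⁻²; right is kg⁴·m⁶·s⁻¹⁰·A⁻³ — different.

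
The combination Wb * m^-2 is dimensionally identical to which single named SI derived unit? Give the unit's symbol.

Wb = V·s (flux: a volt is a weber per second),
    = kg·m²·s⁻²·A⁻¹.
Combining: Wb·m⁻² = (kg·m²·s⁻²·A⁻¹) · m⁻² = kg·s⁻²·A⁻¹.
kg·s⁻²·A⁻¹ is the base-SI form of the tesla.

T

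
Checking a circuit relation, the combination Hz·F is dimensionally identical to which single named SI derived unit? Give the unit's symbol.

Hz = 1/s = s⁻¹ (frequency is cycles per second).
F = C/V (capacitance = charge per voltage),
    = A·s/(kg·m²·s⁻³·A⁻¹) (substituting C and V),
    = kg⁻¹·m⁻²·s⁴·A².
Combining: Hz·F = s⁻¹ · (kg⁻¹·m⁻²·s⁴·A²) = kg⁻¹·m⁻²·s³·A².
kg⁻¹·m⁻²·s³·A² is the base-SI form of the siemens.

S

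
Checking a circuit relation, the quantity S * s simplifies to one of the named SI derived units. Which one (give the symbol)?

S = 1/Ω (conductance is reciprocal resistance),
    = kg⁻¹·m⁻²·s³·A².
Combining: S·s = (kg⁻¹·m⁻²·s³·A²) · s = kg⁻¹·m⁻²·s⁴·A².
kg⁻¹·m⁻²·s⁴·A² is the base-SI form of the farad.

F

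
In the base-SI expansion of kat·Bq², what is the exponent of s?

-3

kat = mol/s = s⁻¹·mol (catalytic activity).
Bq = 1/s = s⁻¹ (activity is decays per second).
So Bq² = s⁻².
Combining: kat·Bq² = (s⁻¹·mol) · s⁻² = s⁻³·mol.
The exponent of s is -3.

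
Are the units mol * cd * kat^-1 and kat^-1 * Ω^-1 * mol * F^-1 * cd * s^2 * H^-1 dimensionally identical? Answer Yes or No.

No

Left side:
  kat = mol/s = s⁻¹·mol (catalytic activity).
  So kat⁻¹ = s·mol⁻¹.
  Combining: mol·cd·kat⁻¹ = mol · cd · (s·mol⁻¹) = s·cd.
Right side:
  kat = s⁻¹·mol.
  So kat⁻¹ = s·mol⁻¹.
  Ω = kg·m²·s⁻³·A⁻².
  So Ω⁻¹ = kg⁻¹·m⁻²·s³·A².
  F = kg⁻¹·m⁻²·s⁴·A².
  So F⁻¹ = kg·m²·s⁻⁴·A⁻².
  H = kg·m²·s⁻²·A⁻².
  So H⁻¹ = kg⁻¹·m⁻²·s²·A².
  Combining: kat⁻¹·Ω⁻¹·mol·F⁻¹·cd·s²·H⁻¹ = (s·mol⁻¹) · (kg⁻¹·m⁻²·s³·A²) · mol · (kg·m²·s⁻⁴·A⁻²) · cd · s² · (kg⁻¹·m⁻²·s²·A²) = kg⁻¹·m⁻²·s⁴·A²·cd.
Left is s·cd; right is kg⁻¹·m⁻²·s⁴·A²·cd — different.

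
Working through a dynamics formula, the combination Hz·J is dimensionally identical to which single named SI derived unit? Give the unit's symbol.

W

Hz = 1/s = s⁻¹ (frequency is cycles per second).
J = N·m (work = force × distance),
    = kg·m²·s⁻².
Combining: Hz·J = s⁻¹ · (kg·m²·s⁻²) = kg·m²·s⁻³.
kg·m²·s⁻³ is the base-SI form of the watt.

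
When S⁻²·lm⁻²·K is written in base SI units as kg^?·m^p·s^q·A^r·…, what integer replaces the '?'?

S = kg⁻¹·m⁻²·s³·A².
So S⁻² = kg²·m⁴·s⁻⁶·A⁻⁴.
lm = cd.
So lm⁻² = cd⁻².
Combining: S⁻²·lm⁻²·K = (kg²·m⁴·s⁻⁶·A⁻⁴) · cd⁻² · K = kg²·m⁴·s⁻⁶·A⁻⁴·K·cd⁻².
The exponent of kg is 2.

2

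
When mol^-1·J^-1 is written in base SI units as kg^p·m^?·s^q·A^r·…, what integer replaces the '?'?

J = N·m (work = force × distance),
    = kg·m²·s⁻².
So J⁻¹ = kg⁻¹·m⁻²·s².
Combining: mol⁻¹·J⁻¹ = mol⁻¹ · (kg⁻¹·m⁻²·s²) = kg⁻¹·m⁻²·s²·mol⁻¹.
The exponent of m is -2.

-2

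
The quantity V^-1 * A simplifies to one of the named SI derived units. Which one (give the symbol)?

V = W/A (potential = power per current),
    = kg·m²·s⁻³·A⁻¹.
So V⁻¹ = kg⁻¹·m⁻²·s³·A.
Combining: V⁻¹·A = (kg⁻¹·m⁻²·s³·A) · A = kg⁻¹·m⁻²·s³·A².
kg⁻¹·m⁻²·s³·A² is the base-SI form of the siemens.

S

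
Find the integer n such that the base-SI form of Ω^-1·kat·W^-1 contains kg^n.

Ω = V/A (resistance = voltage per current),
    = kg·m²·s⁻³·A⁻².
So Ω⁻¹ = kg⁻¹·m⁻²·s³·A².
kat = mol/s = s⁻¹·mol (catalytic activity).
W = J/s (power = energy per time),
    = kg·m²·s⁻³.
So W⁻¹ = kg⁻¹·m⁻²·s³.
Combining: Ω⁻¹·kat·W⁻¹ = (kg⁻¹·m⁻²·s³·A²) · (s⁻¹·mol) · (kg⁻¹·m⁻²·s³) = kg⁻²·m⁻⁴·s⁵·A²·mol.
The exponent of kg is -2.

-2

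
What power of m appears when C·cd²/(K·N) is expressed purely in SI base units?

-1

C = A·s = s·A (charge = current × time).
N = kg·m/s² = kg·m·s⁻² (force = mass × acceleration).
So N⁻¹ = kg⁻¹·m⁻¹·s².
Combining: K⁻¹·C·N⁻¹·cd² = K⁻¹ · (s·A) · (kg⁻¹·m⁻¹·s²) · cd² = kg⁻¹·m⁻¹·s³·A·K⁻¹·cd².
The exponent of m is -1.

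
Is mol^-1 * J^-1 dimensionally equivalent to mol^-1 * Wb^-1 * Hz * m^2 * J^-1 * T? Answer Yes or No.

No

Left side:
  J = kg·m²·s⁻².
  So J⁻¹ = kg⁻¹·m⁻²·s².
  Combining: mol⁻¹·J⁻¹ = mol⁻¹ · (kg⁻¹·m⁻²·s²) = kg⁻¹·m⁻²·s²·mol⁻¹.
Right side:
  Wb = V·s (flux: a volt is a weber per second),
      = kg·m²·s⁻²·A⁻¹.
  So Wb⁻¹ = kg⁻¹·m⁻²·s²·A.
  Hz = 1/s = s⁻¹ (frequency is cycles per second).
  J = N·m (work = force × distance),
      = kg·m²·s⁻².
  So J⁻¹ = kg⁻¹·m⁻²·s².
  T = Wb/m² (flux density = flux per area),
      = kg·s⁻²·A⁻¹.
  Combining: mol⁻¹·Wb⁻¹·Hz·m²·J⁻¹·T = mol⁻¹ · (kg⁻¹·m⁻²·s²·A) · s⁻¹ · m² · (kg⁻¹·m⁻²·s²) · (kg·s⁻²·A⁻¹) = kg⁻¹·m⁻²·s·mol⁻¹.
Left is kg⁻¹·m⁻²·s²·mol⁻¹; right is kg⁻¹·m⁻²·s·mol⁻¹ — different.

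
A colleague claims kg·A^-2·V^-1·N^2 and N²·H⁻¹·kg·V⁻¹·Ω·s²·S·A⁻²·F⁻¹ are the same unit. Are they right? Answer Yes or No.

Yes

Left side:
  V = kg·m²·s⁻³·A⁻¹.
  So V⁻¹ = kg⁻¹·m⁻²·s³·A.
  N = kg·m·s⁻².
  So N² = kg²·m²·s⁻⁴.
  Combining: kg·A⁻²·V⁻¹·N² = kg · A⁻² · (kg⁻¹·m⁻²·s³·A) · (kg²·m²·s⁻⁴) = kg²·s⁻¹·A⁻¹.
Right side:
  N = kg·m·s⁻².
  So N² = kg²·m²·s⁻⁴.
  H = kg·m²·s⁻²·A⁻².
  So H⁻¹ = kg⁻¹·m⁻²·s²·A².
  V = kg·m²·s⁻³·A⁻¹.
  So V⁻¹ = kg⁻¹·m⁻²·s³·A.
  Ω = kg·m²·s⁻³·A⁻².
  S = kg⁻¹·m⁻²·s³·A².
  F = kg⁻¹·m⁻²·s⁴·A².
  So F⁻¹ = kg·m²·s⁻⁴·A⁻².
  Combining: N²·H⁻¹·kg·V⁻¹·Ω·s²·S·A⁻²·F⁻¹ = (kg²·m²·s⁻⁴) · (kg⁻¹·m⁻²·s²·A²) · kg · (kg⁻¹·m⁻²·s³·A) · (kg·m²·s⁻³·A⁻²) · s² · (kg⁻¹·m⁻²·s³·A²) · A⁻² · (kg·m²·s⁻⁴·A⁻²) = kg²·s⁻¹·A⁻¹.
Both reduce to kg²·s⁻¹·A⁻¹.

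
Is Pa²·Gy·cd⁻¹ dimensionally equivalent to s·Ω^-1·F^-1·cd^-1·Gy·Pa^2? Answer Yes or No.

Left side:
  Pa = kg·m⁻¹·s⁻².
  So Pa² = kg²·m⁻²·s⁻⁴.
  Gy = m²·s⁻².
  Combining: Pa²·Gy·cd⁻¹ = (kg²·m⁻²·s⁻⁴) · (m²·s⁻²) · cd⁻¹ = kg²·s⁻⁶·cd⁻¹.
Right side:
  Ω = V/A (resistance = voltage per current),
      = kg·m²·s⁻³·A⁻².
  So Ω⁻¹ = kg⁻¹·m⁻²·s³·A².
  F = C/V (capacitance = charge per voltage),
      = A·s/(kg·m²·s⁻³·A⁻¹) (substituting C and V),
      = kg⁻¹·m⁻²·s⁴·A².
  So F⁻¹ = kg·m²·s⁻⁴·A⁻².
  Gy = J/kg (absorbed dose = energy per mass),
      = m²·s⁻².
  Pa = N/m² (pressure = force per area),
      = kg·m⁻¹·s⁻².
  So Pa² = kg²·m⁻²·s⁻⁴.
  Combining: s·Ω⁻¹·F⁻¹·cd⁻¹·Gy·Pa² = s · (kg⁻¹·m⁻²·s³·A²) · (kg·m²·s⁻⁴·A⁻²) · cd⁻¹ · (m²·s⁻²) · (kg²·m⁻²·s⁻⁴) = kg²·s⁻⁶·cd⁻¹.
Both reduce to kg²·s⁻⁶·cd⁻¹.

Yes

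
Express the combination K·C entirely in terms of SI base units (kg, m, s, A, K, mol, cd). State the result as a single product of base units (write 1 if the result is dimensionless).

s·A·K

C = A·s = s·A (charge = current × time).
Combining: K·C = K · (s·A) = s·A·K.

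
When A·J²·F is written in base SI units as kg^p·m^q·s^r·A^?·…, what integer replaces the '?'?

J = N·m (work = force × distance),
    = kg·m²·s⁻².
So J² = kg²·m⁴·s⁻⁴.
F = C/V (capacitance = charge per voltage),
    = A·s/(kg·m²·s⁻³·A⁻¹) (substituting C and V),
    = kg⁻¹·m⁻²·s⁴·A².
Combining: A·J²·F = A · (kg²·m⁴·s⁻⁴) · (kg⁻¹·m⁻²·s⁴·A²) = kg·m²·A³.
The exponent of A is 3.

3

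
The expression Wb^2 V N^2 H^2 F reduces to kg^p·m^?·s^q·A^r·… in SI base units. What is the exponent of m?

Wb = V·s (flux: a volt is a weber per second),
    = kg·m²·s⁻²·A⁻¹.
So Wb² = kg²·m⁴·s⁻⁴·A⁻².
V = W/A (potential = power per current),
    = kg·m²·s⁻³·A⁻¹.
N = kg·m/s² = kg·m·s⁻² (force = mass × acceleration).
So N² = kg²·m²·s⁻⁴.
H = Wb/A (inductance = flux per current),
    = kg·m²·s⁻²·A⁻².
So H² = kg²·m⁴·s⁻⁴·A⁻⁴.
F = C/V (capacitance = charge per voltage),
    = A·s/(kg·m²·s⁻³·A⁻¹) (substituting C and V),
    = kg⁻¹·m⁻²·s⁴·A².
Combining: Wb²·V·N²·H²·F = (kg²·m⁴·s⁻⁴·A⁻²) · (kg·m²·s⁻³·A⁻¹) · (kg²·m²·s⁻⁴) · (kg²·m⁴·s⁻⁴·A⁻⁴) · (kg⁻¹·m⁻²·s⁴·A²) = kg⁶·m¹⁰·s⁻¹¹·A⁻⁵.
The exponent of m is 10.

10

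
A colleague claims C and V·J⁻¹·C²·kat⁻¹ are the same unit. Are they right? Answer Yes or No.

No

Left side:
  C = s·A.
Right side:
  V = W/A (potential = power per current),
      = kg·m²·s⁻³·A⁻¹.
  J = N·m (work = force × distance),
      = kg·m²·s⁻².
  So J⁻¹ = kg⁻¹·m⁻²·s².
  C = A·s = s·A (charge = current × time).
  So C² = s²·A².
  kat = mol/s = s⁻¹·mol (catalytic activity).
  So kat⁻¹ = s·mol⁻¹.
  Combining: V·J⁻¹·C²·kat⁻¹ = (kg·m²·s⁻³·A⁻¹) · (kg⁻¹·m⁻²·s²) · (s²·A²) · (s·mol⁻¹) = s²·A·mol⁻¹.
Left is s·A; right is s²·A·mol⁻¹ — different.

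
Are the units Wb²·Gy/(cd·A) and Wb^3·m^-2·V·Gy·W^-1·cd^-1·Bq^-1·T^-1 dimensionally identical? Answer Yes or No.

No

Left side:
  Wb = V·s (flux: a volt is a weber per second),
      = kg·m²·s⁻²·A⁻¹.
  So Wb² = kg²·m⁴·s⁻⁴·A⁻².
  Gy = J/kg (absorbed dose = energy per mass),
      = m²·s⁻².
  Combining: cd⁻¹·A⁻¹·Wb²·Gy = cd⁻¹ · A⁻¹ · (kg²·m⁴·s⁻⁴·A⁻²) · (m²·s⁻²) = kg²·m⁶·s⁻⁶·A⁻³·cd⁻¹.
Right side:
  Wb = V·s (flux: a volt is a weber per second),
      = kg·m²·s⁻²·A⁻¹.
  So Wb³ = kg³·m⁶·s⁻⁶·A⁻³.
  V = W/A (potential = power per current),
      = kg·m²·s⁻³·A⁻¹.
  Gy = J/kg (absorbed dose = energy per mass),
      = m²·s⁻².
  W = J/s (power = energy per time),
      = kg·m²·s⁻³.
  So W⁻¹ = kg⁻¹·m⁻²·s³.
  Bq = 1/s = s⁻¹ (activity is decays per second).
  So Bq⁻¹ = s.
  T = Wb/m² (flux density = flux per area),
      = kg·s⁻²·A⁻¹.
  So T⁻¹ = kg⁻¹·s²·A.
  Combining: Wb³·m⁻²·V·Gy·W⁻¹·cd⁻¹·Bq⁻¹·T⁻¹ = (kg³·m⁶·s⁻⁶·A⁻³) · m⁻² · (kg·m²·s⁻³·A⁻¹) · (m²·s⁻²) · (kg⁻¹·m⁻²·s³) · cd⁻¹ · s · (kg⁻¹·s²·A) = kg²·m⁶·s⁻⁵·A⁻³·cd⁻¹.
Left is kg²·m⁶·s⁻⁶·A⁻³·cd⁻¹; right is kg²·m⁶·s⁻⁵·A⁻³·cd⁻¹ — different.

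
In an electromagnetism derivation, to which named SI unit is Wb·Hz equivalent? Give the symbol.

Wb = kg·m²·s⁻²·A⁻¹.
Hz = s⁻¹.
Combining: Wb·Hz = (kg·m²·s⁻²·A⁻¹) · s⁻¹ = kg·m²·s⁻³·A⁻¹.
kg·m²·s⁻³·A⁻¹ is the base-SI form of the volt.

V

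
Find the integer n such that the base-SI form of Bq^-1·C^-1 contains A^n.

-1

Bq = s⁻¹.
So Bq⁻¹ = s.
C = s·A.
So C⁻¹ = s⁻¹·A⁻¹.
Combining: Bq⁻¹·C⁻¹ = s · (s⁻¹·A⁻¹) = A⁻¹.
The exponent of A is -1.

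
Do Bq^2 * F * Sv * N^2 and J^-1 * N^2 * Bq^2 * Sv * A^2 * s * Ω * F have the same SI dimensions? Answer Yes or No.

Left side:
  Bq = s⁻¹.
  So Bq² = s⁻².
  F = kg⁻¹·m⁻²·s⁴·A².
  Sv = m²·s⁻².
  N = kg·m·s⁻².
  So N² = kg²·m²·s⁻⁴.
  Combining: Bq²·F·Sv·N² = s⁻² · (kg⁻¹·m⁻²·s⁴·A²) · (m²·s⁻²) · (kg²·m²·s⁻⁴) = kg·m²·s⁻⁴·A².
Right side:
  J = kg·m²·s⁻².
  So J⁻¹ = kg⁻¹·m⁻²·s².
  N = kg·m·s⁻².
  So N² = kg²·m²·s⁻⁴.
  Bq = s⁻¹.
  So Bq² = s⁻².
  Sv = m²·s⁻².
  Ω = kg·m²·s⁻³·A⁻².
  F = kg⁻¹·m⁻²·s⁴·A².
  Combining: J⁻¹·N²·Bq²·Sv·A²·s·Ω·F = (kg⁻¹·m⁻²·s²) · (kg²·m²·s⁻⁴) · s⁻² · (m²·s⁻²) · A² · s · (kg·m²·s⁻³·A⁻²) · (kg⁻¹·m⁻²·s⁴·A²) = kg·m²·s⁻⁴·A².
Both reduce to kg·m²·s⁻⁴·A².

Yes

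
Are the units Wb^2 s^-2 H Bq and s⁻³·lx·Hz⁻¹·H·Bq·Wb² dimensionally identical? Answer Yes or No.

Left side:
  Wb = V·s (flux: a volt is a weber per second),
      = kg·m²·s⁻²·A⁻¹.
  So Wb² = kg²·m⁴·s⁻⁴·A⁻².
  H = Wb/A (inductance = flux per current),
      = kg·m²·s⁻²·A⁻².
  Bq = 1/s = s⁻¹ (activity is decays per second).
  Combining: Wb²·s⁻²·H·Bq = (kg²·m⁴·s⁻⁴·A⁻²) · s⁻² · (kg·m²·s⁻²·A⁻²) · s⁻¹ = kg³·m⁶·s⁻⁹·A⁻⁴.
Right side:
  lx = lm/m² (illuminance = luminous flux per area),
      = m⁻²·cd.
  Hz = 1/s = s⁻¹ (frequency is cycles per second).
  So Hz⁻¹ = s.
  H = Wb/A (inductance = flux per current),
      = kg·m²·s⁻²·A⁻².
  Bq = 1/s = s⁻¹ (activity is decays per second).
  Wb = V·s (flux: a volt is a weber per second),
      = kg·m²·s⁻²·A⁻¹.
  So Wb² = kg²·m⁴·s⁻⁴·A⁻².
  Combining: s⁻³·lx·Hz⁻¹·H·Bq·Wb² = s⁻³ · (m⁻²·cd) · s · (kg·m²·s⁻²·A⁻²) · s⁻¹ · (kg²·m⁴·s⁻⁴·A⁻²) = kg³·m⁴·s⁻⁹·A⁻⁴·cd.
Left is kg³·m⁶·s⁻⁹·A⁻⁴; right is kg³·m⁴·s⁻⁹·A⁻⁴·cd — different.

No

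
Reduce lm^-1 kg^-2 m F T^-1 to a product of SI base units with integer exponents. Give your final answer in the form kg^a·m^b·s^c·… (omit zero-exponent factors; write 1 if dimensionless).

lm = cd·sr = cd (luminous flux; sr is dimensionless).
So lm⁻¹ = cd⁻¹.
F = C/V (capacitance = charge per voltage),
    = A·s/(kg·m²·s⁻³·A⁻¹) (substituting C and V),
    = kg⁻¹·m⁻²·s⁴·A².
T = Wb/m² (flux density = flux per area),
    = kg·s⁻²·A⁻¹.
So T⁻¹ = kg⁻¹·s²·A.
Combining: lm⁻¹·kg⁻²·m·F·T⁻¹ = cd⁻¹ · kg⁻² · m · (kg⁻¹·m⁻²·s⁴·A²) · (kg⁻¹·s²·A) = kg⁻⁴·m⁻¹·s⁶·A³·cd⁻¹.

kg⁻⁴·m⁻¹·s⁶·A³·cd⁻¹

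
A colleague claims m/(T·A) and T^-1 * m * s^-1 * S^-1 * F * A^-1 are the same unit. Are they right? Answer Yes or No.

Yes

Left side:
  T = Wb/m² (flux density = flux per area),
      = kg·s⁻²·A⁻¹.
  So T⁻¹ = kg⁻¹·s²·A.
  Combining: m·T⁻¹·A⁻¹ = m · (kg⁻¹·s²·A) · A⁻¹ = kg⁻¹·m·s².
Right side:
  T = kg·s⁻²·A⁻¹.
  So T⁻¹ = kg⁻¹·s²·A.
  S = kg⁻¹·m⁻²·s³·A².
  So S⁻¹ = kg·m²·s⁻³·A⁻².
  F = kg⁻¹·m⁻²·s⁴·A².
  Combining: T⁻¹·m·s⁻¹·S⁻¹·F·A⁻¹ = (kg⁻¹·s²·A) · m · s⁻¹ · (kg·m²·s⁻³·A⁻²) · (kg⁻¹·m⁻²·s⁴·A²) · A⁻¹ = kg⁻¹·m·s².
Both reduce to kg⁻¹·m·s².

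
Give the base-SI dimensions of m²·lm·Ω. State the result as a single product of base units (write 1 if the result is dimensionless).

lm = cd·sr = cd (luminous flux; sr is dimensionless).
Ω = V/A (resistance = voltage per current),
    = kg·m²·s⁻³·A⁻².
Combining: m²·lm·Ω = m² · cd · (kg·m²·s⁻³·A⁻²) = kg·m⁴·s⁻³·A⁻²·cd.

kg·m⁴·s⁻³·A⁻²·cd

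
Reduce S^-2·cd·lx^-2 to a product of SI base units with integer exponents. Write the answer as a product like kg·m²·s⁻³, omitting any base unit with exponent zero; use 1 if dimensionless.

S = kg⁻¹·m⁻²·s³·A².
So S⁻² = kg²·m⁴·s⁻⁶·A⁻⁴.
lx = m⁻²·cd.
So lx⁻² = m⁴·cd⁻².
Combining: S⁻²·cd·lx⁻² = (kg²·m⁴·s⁻⁶·A⁻⁴) · cd · (m⁴·cd⁻²) = kg²·m⁸·s⁻⁶·A⁻⁴·cd⁻¹.

kg²·m⁸·s⁻⁶·A⁻⁴·cd⁻¹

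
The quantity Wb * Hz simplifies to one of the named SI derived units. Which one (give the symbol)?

Wb = kg·m²·s⁻²·A⁻¹.
Hz = s⁻¹.
Combining: Wb·Hz = (kg·m²·s⁻²·A⁻¹) · s⁻¹ = kg·m²·s⁻³·A⁻¹.
kg·m²·s⁻³·A⁻¹ is the base-SI form of the volt.

V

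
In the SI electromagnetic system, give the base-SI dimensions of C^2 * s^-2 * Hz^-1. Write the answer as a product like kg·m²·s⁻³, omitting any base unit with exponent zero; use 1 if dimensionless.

C = s·A.
So C² = s²·A².
Hz = s⁻¹.
So Hz⁻¹ = s.
Combining: C²·s⁻²·Hz⁻¹ = (s²·A²) · s⁻² · s = s·A².

s·A²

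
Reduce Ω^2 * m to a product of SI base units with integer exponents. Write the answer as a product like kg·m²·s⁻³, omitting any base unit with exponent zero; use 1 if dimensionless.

kg²·m⁵·s⁻⁶·A⁻⁴

Ω = V/A (resistance = voltage per current),
    = kg·m²·s⁻³·A⁻².
So Ω² = kg²·m⁴·s⁻⁶·A⁻⁴.
Combining: Ω²·m = (kg²·m⁴·s⁻⁶·A⁻⁴) · m = kg²·m⁵·s⁻⁶·A⁻⁴.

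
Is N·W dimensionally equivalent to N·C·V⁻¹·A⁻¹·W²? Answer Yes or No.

Left side:
  N = kg·m·s⁻².
  W = kg·m²·s⁻³.
  Combining: N·W = (kg·m·s⁻²) · (kg·m²·s⁻³) = kg²·m³·s⁻⁵.
Right side:
  N = kg·m·s⁻².
  C = s·A.
  V = kg·m²·s⁻³·A⁻¹.
  So V⁻¹ = kg⁻¹·m⁻²·s³·A.
  W = kg·m²·s⁻³.
  So W² = kg²·m⁴·s⁻⁶.
  Combining: N·C·V⁻¹·A⁻¹·W² = (kg·m·s⁻²) · (s·A) · (kg⁻¹·m⁻²·s³·A) · A⁻¹ · (kg²·m⁴·s⁻⁶) = kg²·m³·s⁻⁴·A.
Left is kg²·m³·s⁻⁵; right is kg²·m³·s⁻⁴·A — different.

No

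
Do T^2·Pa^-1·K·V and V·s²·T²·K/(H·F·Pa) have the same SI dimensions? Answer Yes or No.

Yes

Left side:
  T = kg·s⁻²·A⁻¹.
  So T² = kg²·s⁻⁴·A⁻².
  Pa = kg·m⁻¹·s⁻².
  So Pa⁻¹ = kg⁻¹·m·s².
  V = kg·m²·s⁻³·A⁻¹.
  Combining: T²·Pa⁻¹·K·V = (kg²·s⁻⁴·A⁻²) · (kg⁻¹·m·s²) · K · (kg·m²·s⁻³·A⁻¹) = kg²·m³·s⁻⁵·A⁻³·K.
Right side:
  V = W/A (potential = power per current),
      = kg·m²·s⁻³·A⁻¹.
  H = Wb/A (inductance = flux per current),
      = kg·m²·s⁻²·A⁻².
  So H⁻¹ = kg⁻¹·m⁻²·s²·A².
  T = Wb/m² (flux density = flux per area),
      = kg·s⁻²·A⁻¹.
  So T² = kg²·s⁻⁴·A⁻².
  F = C/V (capacitance = charge per voltage),
      = A·s/(kg·m²·s⁻³·A⁻¹) (substituting C and V),
      = kg⁻¹·m⁻²·s⁴·A².
  So F⁻¹ = kg·m²·s⁻⁴·A⁻².
  Pa = N/m² (pressure = force per area),
      = kg·m⁻¹·s⁻².
  So Pa⁻¹ = kg⁻¹·m·s².
  Combining: V·H⁻¹·s²·T²·K·F⁻¹·Pa⁻¹ = (kg·m²·s⁻³·A⁻¹) · (kg⁻¹·m⁻²·s²·A²) · s² · (kg²·s⁻⁴·A⁻²) · K · (kg·m²·s⁻⁴·A⁻²) · (kg⁻¹·m·s²) = kg²·m³·s⁻⁵·A⁻³·K.
Both reduce to kg²·m³·s⁻⁵·A⁻³·K.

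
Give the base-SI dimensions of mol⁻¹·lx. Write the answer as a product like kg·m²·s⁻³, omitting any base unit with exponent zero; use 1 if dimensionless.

m⁻²·mol⁻¹·cd

lx = m⁻²·cd.
Combining: mol⁻¹·lx = mol⁻¹ · (m⁻²·cd) = m⁻²·mol⁻¹·cd.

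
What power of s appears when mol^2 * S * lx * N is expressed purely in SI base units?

S = 1/Ω (conductance is reciprocal resistance),
    = kg⁻¹·m⁻²·s³·A².
lx = lm/m² (illuminance = luminous flux per area),
    = m⁻²·cd.
N = kg·m/s² = kg·m·s⁻² (force = mass × acceleration).
Combining: mol²·S·lx·N = mol² · (kg⁻¹·m⁻²·s³·A²) · (m⁻²·cd) · (kg·m·s⁻²) = m⁻³·s·A²·mol²·cd.
The exponent of s is 1.

1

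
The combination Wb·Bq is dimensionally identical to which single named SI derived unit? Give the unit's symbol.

Wb = V·s (flux: a volt is a weber per second),
    = kg·m²·s⁻²·A⁻¹.
Bq = 1/s = s⁻¹ (activity is decays per second).
Combining: Wb·Bq = (kg·m²·s⁻²·A⁻¹) · s⁻¹ = kg·m²·s⁻³·A⁻¹.
kg·m²·s⁻³·A⁻¹ is the base-SI form of the volt.

V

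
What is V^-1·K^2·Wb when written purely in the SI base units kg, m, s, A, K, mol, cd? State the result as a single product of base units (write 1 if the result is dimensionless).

V = W/A (potential = power per current),
    = kg·m²·s⁻³·A⁻¹.
So V⁻¹ = kg⁻¹·m⁻²·s³·A.
Wb = V·s (flux: a volt is a weber per second),
    = kg·m²·s⁻²·A⁻¹.
Combining: V⁻¹·K²·Wb = (kg⁻¹·m⁻²·s³·A) · K² · (kg·m²·s⁻²·A⁻¹) = s·K².

s·K²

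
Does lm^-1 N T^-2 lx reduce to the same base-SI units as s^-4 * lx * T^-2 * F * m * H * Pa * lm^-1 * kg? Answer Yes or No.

Left side:
  lm = cd·sr = cd (luminous flux; sr is dimensionless).
  So lm⁻¹ = cd⁻¹.
  N = kg·m/s² = kg·m·s⁻² (force = mass × acceleration).
  T = Wb/m² (flux density = flux per area),
      = kg·s⁻²·A⁻¹.
  So T⁻² = kg⁻²·s⁴·A².
  lx = lm/m² (illuminance = luminous flux per area),
      = m⁻²·cd.
  Combining: lm⁻¹·N·T⁻²·lx = cd⁻¹ · (kg·m·s⁻²) · (kg⁻²·s⁴·A²) · (m⁻²·cd) = kg⁻¹·m⁻¹·s²·A².
Right side:
  lx = lm/m² (illuminance = luminous flux per area),
      = m⁻²·cd.
  T = Wb/m² (flux density = flux per area),
      = kg·s⁻²·A⁻¹.
  So T⁻² = kg⁻²·s⁴·A².
  F = C/V (capacitance = charge per voltage),
      = A·s/(kg·m²·s⁻³·A⁻¹) (substituting C and V),
      = kg⁻¹·m⁻²·s⁴·A².
  H = Wb/A (inductance = flux per current),
      = kg·m²·s⁻²·A⁻².
  Pa = N/m² (pressure = force per area),
      = kg·m⁻¹·s⁻².
  lm = cd·sr = cd (luminous flux; sr is dimensionless).
  So lm⁻¹ = cd⁻¹.
  Combining: s⁻⁴·lx·T⁻²·F·m·H·Pa·lm⁻¹·kg = s⁻⁴ · (m⁻²·cd) · (kg⁻²·s⁴·A²) · (kg⁻¹·m⁻²·s⁴·A²) · m · (kg·m²·s⁻²·A⁻²) · (kg·m⁻¹·s⁻²) · cd⁻¹ · kg = m⁻²·A².
Left is kg⁻¹·m⁻¹·s²·A²; right is m⁻²·A² — different.

No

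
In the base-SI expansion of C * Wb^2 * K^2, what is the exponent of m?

4

C = A·s = s·A (charge = current × time).
Wb = V·s (flux: a volt is a weber per second),
    = kg·m²·s⁻²·A⁻¹.
So Wb² = kg²·m⁴·s⁻⁴·A⁻².
Combining: C·Wb²·K² = (s·A) · (kg²·m⁴·s⁻⁴·A⁻²) · K² = kg²·m⁴·s⁻³·A⁻¹·K².
The exponent of m is 4.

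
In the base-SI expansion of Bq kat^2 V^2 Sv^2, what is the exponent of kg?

Bq = 1/s = s⁻¹ (activity is decays per second).
kat = mol/s = s⁻¹·mol (catalytic activity).
So kat² = s⁻²·mol².
V = W/A (potential = power per current),
    = kg·m²·s⁻³·A⁻¹.
So V² = kg²·m⁴·s⁻⁶·A⁻².
Sv = J/kg (equivalent dose = energy per mass),
    = m²·s⁻².
So Sv² = m⁴·s⁻⁴.
Combining: Bq·kat²·V²·Sv² = s⁻¹ · (s⁻²·mol²) · (kg²·m⁴·s⁻⁶·A⁻²) · (m⁴·s⁻⁴) = kg²·m⁸·s⁻¹³·A⁻²·mol².
The exponent of kg is 2.

2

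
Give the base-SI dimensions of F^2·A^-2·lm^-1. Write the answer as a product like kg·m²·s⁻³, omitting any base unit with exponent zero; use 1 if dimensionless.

F = kg⁻¹·m⁻²·s⁴·A².
So F² = kg⁻²·m⁻⁴·s⁸·A⁴.
lm = cd.
So lm⁻¹ = cd⁻¹.
Combining: F²·A⁻²·lm⁻¹ = (kg⁻²·m⁻⁴·s⁸·A⁴) · A⁻² · cd⁻¹ = kg⁻²·m⁻⁴·s⁸·A²·cd⁻¹.

kg⁻²·m⁻⁴·s⁸·A²·cd⁻¹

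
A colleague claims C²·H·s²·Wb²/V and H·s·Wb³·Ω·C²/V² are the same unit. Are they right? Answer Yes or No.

No

Left side:
  C = A·s = s·A (charge = current × time).
  So C² = s²·A².
  V = W/A (potential = power per current),
      = kg·m²·s⁻³·A⁻¹.
  So V⁻¹ = kg⁻¹·m⁻²·s³·A.
  H = Wb/A (inductance = flux per current),
      = kg·m²·s⁻²·A⁻².
  Wb = V·s (flux: a volt is a weber per second),
      = kg·m²·s⁻²·A⁻¹.
  So Wb² = kg²·m⁴·s⁻⁴·A⁻².
  Combining: C²·V⁻¹·H·s²·Wb² = (s²·A²) · (kg⁻¹·m⁻²·s³·A) · (kg·m²·s⁻²·A⁻²) · s² · (kg²·m⁴·s⁻⁴·A⁻²) = kg²·m⁴·s·A⁻¹.
Right side:
  H = Wb/A (inductance = flux per current),
      = kg·m²·s⁻²·A⁻².
  Wb = V·s (flux: a volt is a weber per second),
      = kg·m²·s⁻²·A⁻¹.
  So Wb³ = kg³·m⁶·s⁻⁶·A⁻³.
  Ω = V/A (resistance = voltage per current),
      = kg·m²·s⁻³·A⁻².
  V = W/A (potential = power per current),
      = kg·m²·s⁻³·A⁻¹.
  So V⁻² = kg⁻²·m⁻⁴·s⁶·A².
  C = A·s = s·A (charge = current × time).
  So C² = s²·A².
  Combining: H·s·Wb³·Ω·V⁻²·C² = (kg·m²·s⁻²·A⁻²) · s · (kg³·m⁶·s⁻⁶·A⁻³) · (kg·m²·s⁻³·A⁻²) · (kg⁻²·m⁻⁴·s⁶·A²) · (s²·A²) = kg³·m⁶·s⁻²·A⁻³.
Left is kg²·m⁴·s·A⁻¹; right is kg³·m⁶·s⁻²·A⁻³ — different.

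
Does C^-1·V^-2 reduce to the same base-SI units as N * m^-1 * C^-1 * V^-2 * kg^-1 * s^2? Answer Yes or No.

Left side:
  C = s·A.
  So C⁻¹ = s⁻¹·A⁻¹.
  V = kg·m²·s⁻³·A⁻¹.
  So V⁻² = kg⁻²·m⁻⁴·s⁶·A².
  Combining: C⁻¹·V⁻² = (s⁻¹·A⁻¹) · (kg⁻²·m⁻⁴·s⁶·A²) = kg⁻²·m⁻⁴·s⁵·A.
Right side:
  N = kg·m/s² = kg·m·s⁻² (force = mass × acceleration).
  C = A·s = s·A (charge = current × time).
  So C⁻¹ = s⁻¹·A⁻¹.
  V = W/A (potential = power per current),
      = kg·m²·s⁻³·A⁻¹.
  So V⁻² = kg⁻²·m⁻⁴·s⁶·A².
  Combining: N·m⁻¹·C⁻¹·V⁻²·kg⁻¹·s² = (kg·m·s⁻²) · m⁻¹ · (s⁻¹·A⁻¹) · (kg⁻²·m⁻⁴·s⁶·A²) · kg⁻¹ · s² = kg⁻²·m⁻⁴·s⁵·A.
Both reduce to kg⁻²·m⁻⁴·s⁵·A.

Yes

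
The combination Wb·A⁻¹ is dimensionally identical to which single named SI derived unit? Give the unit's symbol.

Wb = kg·m²·s⁻²·A⁻¹.
Combining: Wb·A⁻¹ = (kg·m²·s⁻²·A⁻¹) · A⁻¹ = kg·m²·s⁻²·A⁻².
kg·m²·s⁻²·A⁻² is the base-SI form of the henry.

H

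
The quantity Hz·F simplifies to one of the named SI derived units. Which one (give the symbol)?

Hz = s⁻¹.
F = kg⁻¹·m⁻²·s⁴·A².
Combining: Hz·F = s⁻¹ · (kg⁻¹·m⁻²·s⁴·A²) = kg⁻¹·m⁻²·s³·A².
kg⁻¹·m⁻²·s³·A² is the base-SI form of the siemens.

S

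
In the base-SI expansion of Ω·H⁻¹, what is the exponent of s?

-1

Ω = kg·m²·s⁻³·A⁻².
H = kg·m²·s⁻²·A⁻².
So H⁻¹ = kg⁻¹·m⁻²·s²·A².
Combining: Ω·H⁻¹ = (kg·m²·s⁻³·A⁻²) · (kg⁻¹·m⁻²·s²·A²) = s⁻¹.
The exponent of s is -1.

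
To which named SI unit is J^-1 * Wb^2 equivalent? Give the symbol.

J = N·m (work = force × distance),
    = kg·m²·s⁻².
So J⁻¹ = kg⁻¹·m⁻²·s².
Wb = V·s (flux: a volt is a weber per second),
    = kg·m²·s⁻²·A⁻¹.
So Wb² = kg²·m⁴·s⁻⁴·A⁻².
Combining: J⁻¹·Wb² = (kg⁻¹·m⁻²·s²) · (kg²·m⁴·s⁻⁴·A⁻²) = kg·m²·s⁻²·A⁻².
kg·m²·s⁻²·A⁻² is the base-SI form of the henry.

H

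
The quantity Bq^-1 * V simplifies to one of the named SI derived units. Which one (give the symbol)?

Wb

Bq = 1/s = s⁻¹ (activity is decays per second).
So Bq⁻¹ = s.
V = W/A (potential = power per current),
    = kg·m²·s⁻³·A⁻¹.
Combining: Bq⁻¹·V = s · (kg·m²·s⁻³·A⁻¹) = kg·m²·s⁻²·A⁻¹.
kg·m²·s⁻²·A⁻¹ is the base-SI form of the weber.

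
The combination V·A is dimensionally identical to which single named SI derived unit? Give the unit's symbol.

W

V = W/A (potential = power per current),
    = kg·m²·s⁻³·A⁻¹.
Combining: V·A = (kg·m²·s⁻³·A⁻¹) · A = kg·m²·s⁻³.
kg·m²·s⁻³ is the base-SI form of the watt.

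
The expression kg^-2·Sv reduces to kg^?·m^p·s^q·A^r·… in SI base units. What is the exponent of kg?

-2

Sv = J/kg (equivalent dose = energy per mass),
    = m²·s⁻².
Combining: kg⁻²·Sv = kg⁻² · (m²·s⁻²) = kg⁻²·m²·s⁻².
The exponent of kg is -2.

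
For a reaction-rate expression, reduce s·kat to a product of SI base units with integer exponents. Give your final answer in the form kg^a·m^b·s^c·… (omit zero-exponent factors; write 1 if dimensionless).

kat = mol/s = s⁻¹·mol (catalytic activity).
Combining: s·kat = s · (s⁻¹·mol) = mol.

mol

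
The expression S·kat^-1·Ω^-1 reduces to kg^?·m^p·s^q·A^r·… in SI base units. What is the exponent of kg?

S = 1/Ω (conductance is reciprocal resistance),
    = kg⁻¹·m⁻²·s³·A².
kat = mol/s = s⁻¹·mol (catalytic activity).
So kat⁻¹ = s·mol⁻¹.
Ω = V/A (resistance = voltage per current),
    = kg·m²·s⁻³·A⁻².
So Ω⁻¹ = kg⁻¹·m⁻²·s³·A².
Combining: S·kat⁻¹·Ω⁻¹ = (kg⁻¹·m⁻²·s³·A²) · (s·mol⁻¹) · (kg⁻¹·m⁻²·s³·A²) = kg⁻²·m⁻⁴·s⁷·A⁴·mol⁻¹.
The exponent of kg is -2.

-2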